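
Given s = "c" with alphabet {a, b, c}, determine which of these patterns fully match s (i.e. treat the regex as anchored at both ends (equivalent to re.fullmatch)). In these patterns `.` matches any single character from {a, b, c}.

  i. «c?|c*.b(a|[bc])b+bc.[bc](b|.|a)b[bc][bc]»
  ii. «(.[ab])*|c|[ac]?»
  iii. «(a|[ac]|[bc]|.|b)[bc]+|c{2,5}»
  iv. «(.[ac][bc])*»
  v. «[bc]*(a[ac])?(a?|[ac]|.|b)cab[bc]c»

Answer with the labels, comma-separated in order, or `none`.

i, ii

i → match
ii → match
iii → no match
iv → no match
v → no match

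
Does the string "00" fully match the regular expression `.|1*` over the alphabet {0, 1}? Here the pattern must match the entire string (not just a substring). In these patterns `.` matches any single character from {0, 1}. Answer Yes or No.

No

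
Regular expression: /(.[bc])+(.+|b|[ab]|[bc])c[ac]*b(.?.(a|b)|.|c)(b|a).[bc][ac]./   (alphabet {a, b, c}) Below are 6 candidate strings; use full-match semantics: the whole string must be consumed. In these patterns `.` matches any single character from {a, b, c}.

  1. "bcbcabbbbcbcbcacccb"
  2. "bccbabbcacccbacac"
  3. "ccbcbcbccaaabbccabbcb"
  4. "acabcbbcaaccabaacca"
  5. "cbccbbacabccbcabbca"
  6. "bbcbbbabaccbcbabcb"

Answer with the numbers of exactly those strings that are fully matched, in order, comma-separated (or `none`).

1, 5, 6

1 → match
2 → no match
3 → no match
4 → no match
5 → match
6 → match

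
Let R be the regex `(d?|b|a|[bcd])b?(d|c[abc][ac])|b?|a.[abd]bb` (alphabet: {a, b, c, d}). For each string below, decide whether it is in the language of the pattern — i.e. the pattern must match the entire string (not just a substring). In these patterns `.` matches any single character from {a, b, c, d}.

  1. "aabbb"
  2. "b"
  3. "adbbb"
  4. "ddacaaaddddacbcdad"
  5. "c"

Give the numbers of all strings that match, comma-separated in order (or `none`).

1, 2, 3

1 → match
2 → match
3 → match
4 → no match
5 → no match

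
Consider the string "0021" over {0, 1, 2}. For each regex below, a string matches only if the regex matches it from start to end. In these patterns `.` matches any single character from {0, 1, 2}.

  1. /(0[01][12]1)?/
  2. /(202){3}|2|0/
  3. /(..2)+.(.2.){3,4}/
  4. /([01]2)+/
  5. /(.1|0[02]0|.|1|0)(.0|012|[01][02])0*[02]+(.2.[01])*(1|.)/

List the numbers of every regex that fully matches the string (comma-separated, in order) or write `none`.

1 → match
2 → no match
3 → no match
4 → no match — must end with "2"
5 → no match

1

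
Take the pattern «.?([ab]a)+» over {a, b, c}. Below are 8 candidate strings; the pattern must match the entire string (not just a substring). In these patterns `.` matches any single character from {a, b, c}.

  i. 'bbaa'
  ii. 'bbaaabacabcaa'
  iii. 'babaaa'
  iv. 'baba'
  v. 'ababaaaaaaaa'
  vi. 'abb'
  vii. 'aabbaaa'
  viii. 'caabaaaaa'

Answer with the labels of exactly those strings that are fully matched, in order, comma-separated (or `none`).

i → no match
ii → no match
iii → match
iv → match
v → no match
vi → no match — must end with 'a'
vii → no match
viii → match

iii, iv, viii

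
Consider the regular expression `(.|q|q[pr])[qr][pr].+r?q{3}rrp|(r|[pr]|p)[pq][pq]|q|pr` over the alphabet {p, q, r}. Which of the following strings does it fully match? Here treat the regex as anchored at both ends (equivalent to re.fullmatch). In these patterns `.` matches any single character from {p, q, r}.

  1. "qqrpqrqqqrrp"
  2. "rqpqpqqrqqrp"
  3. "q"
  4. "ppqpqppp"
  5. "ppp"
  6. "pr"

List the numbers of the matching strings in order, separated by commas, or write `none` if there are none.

1 → match
2 → no match
3 → match
4 → no match
5 → match
6 → match

1, 3, 5, 6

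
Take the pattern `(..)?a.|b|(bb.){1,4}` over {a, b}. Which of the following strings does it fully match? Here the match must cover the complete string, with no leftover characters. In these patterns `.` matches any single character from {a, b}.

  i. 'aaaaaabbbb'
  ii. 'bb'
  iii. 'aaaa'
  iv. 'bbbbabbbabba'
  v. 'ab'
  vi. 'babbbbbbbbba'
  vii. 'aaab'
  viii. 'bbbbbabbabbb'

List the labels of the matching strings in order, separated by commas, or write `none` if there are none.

i → no match
ii → no match
iii → match
iv → no match
v → match
vi → no match
vii → match
viii → match

iii, v, vii, viii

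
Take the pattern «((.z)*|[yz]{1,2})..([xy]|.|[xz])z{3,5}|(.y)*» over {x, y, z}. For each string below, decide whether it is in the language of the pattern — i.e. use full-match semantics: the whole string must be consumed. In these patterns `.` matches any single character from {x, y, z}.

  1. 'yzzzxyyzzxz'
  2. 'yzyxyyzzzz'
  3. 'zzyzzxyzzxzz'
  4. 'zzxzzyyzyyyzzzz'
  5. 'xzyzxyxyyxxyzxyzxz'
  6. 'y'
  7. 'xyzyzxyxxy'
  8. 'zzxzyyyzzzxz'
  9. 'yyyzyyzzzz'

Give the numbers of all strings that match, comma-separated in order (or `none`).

none

1. 'yzzzxyyzzxz' → no match
2. 'yzyxyyzzzz' → no match
3. 'zzyzzxyzzxzz' → no match
4 → no match
5 → no match
6. 'y' → no match
7. 'xyzyzxyxxy' → no match
8. 'zzxzyyyzzzxz' → no match
9. 'yyyzyyzzzz' → no match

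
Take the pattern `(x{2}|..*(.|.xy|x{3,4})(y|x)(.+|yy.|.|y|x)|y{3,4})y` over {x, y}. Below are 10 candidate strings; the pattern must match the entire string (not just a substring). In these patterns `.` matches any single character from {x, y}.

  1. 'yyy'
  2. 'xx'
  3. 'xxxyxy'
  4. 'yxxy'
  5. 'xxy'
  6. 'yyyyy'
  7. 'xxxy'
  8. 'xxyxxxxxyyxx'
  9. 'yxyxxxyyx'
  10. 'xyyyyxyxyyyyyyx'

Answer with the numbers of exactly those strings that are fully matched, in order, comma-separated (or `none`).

3, 5, 6

1 → no match
2 → no match — must end with 'y'
3 → match
4 → no match
5 → match
6 → match
7 → no match
8 → no match — must end with 'y'
9 → no match — must end with 'y'
10 → no match — must end with 'y'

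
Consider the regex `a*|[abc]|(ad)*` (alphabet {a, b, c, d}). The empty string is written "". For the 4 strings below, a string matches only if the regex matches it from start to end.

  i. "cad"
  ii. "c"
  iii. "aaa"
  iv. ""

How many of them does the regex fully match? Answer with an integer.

i. "cad" → no match
ii. "c" → match
iii. "aaa" → match
iv. "" → match
Total matched: 3

3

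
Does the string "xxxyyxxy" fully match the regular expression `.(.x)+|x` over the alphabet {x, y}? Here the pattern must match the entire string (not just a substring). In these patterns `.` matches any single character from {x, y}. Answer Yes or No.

Every match must end with "x", but "xxxyyxxy" does not.

No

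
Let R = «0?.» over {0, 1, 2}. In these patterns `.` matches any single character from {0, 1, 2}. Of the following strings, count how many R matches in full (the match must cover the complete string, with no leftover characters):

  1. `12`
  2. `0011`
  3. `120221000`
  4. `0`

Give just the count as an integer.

1

1 → no match
2 → no match
3 → no match
4 → match
Total matched: 1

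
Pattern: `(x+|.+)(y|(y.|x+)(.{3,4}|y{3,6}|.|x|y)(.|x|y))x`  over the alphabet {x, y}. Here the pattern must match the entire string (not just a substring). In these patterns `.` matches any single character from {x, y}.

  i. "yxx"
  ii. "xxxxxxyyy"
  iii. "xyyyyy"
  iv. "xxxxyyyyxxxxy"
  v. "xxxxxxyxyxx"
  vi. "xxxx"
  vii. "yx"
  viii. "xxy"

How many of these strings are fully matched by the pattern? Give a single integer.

1

i → no match
ii → no match — must end with "x"
iii → no match — must end with "x"
iv → no match — must end with "x"
v → match
vi → no match
vii → no match
viii → no match — must end with "x"
Total matched: 1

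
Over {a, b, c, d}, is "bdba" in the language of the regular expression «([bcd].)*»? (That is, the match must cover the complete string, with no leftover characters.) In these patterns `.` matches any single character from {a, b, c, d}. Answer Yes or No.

Yes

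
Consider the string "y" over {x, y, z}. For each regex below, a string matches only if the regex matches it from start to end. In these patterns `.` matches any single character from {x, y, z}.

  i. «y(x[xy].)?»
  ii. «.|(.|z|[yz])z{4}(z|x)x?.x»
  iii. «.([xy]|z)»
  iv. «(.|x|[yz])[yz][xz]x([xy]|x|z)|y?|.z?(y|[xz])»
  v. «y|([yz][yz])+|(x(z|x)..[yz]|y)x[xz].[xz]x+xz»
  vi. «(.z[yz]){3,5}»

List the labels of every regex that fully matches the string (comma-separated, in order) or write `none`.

i → match
ii → match
iii → no match
iv → match
v → match
vi → no match

i, ii, iv, v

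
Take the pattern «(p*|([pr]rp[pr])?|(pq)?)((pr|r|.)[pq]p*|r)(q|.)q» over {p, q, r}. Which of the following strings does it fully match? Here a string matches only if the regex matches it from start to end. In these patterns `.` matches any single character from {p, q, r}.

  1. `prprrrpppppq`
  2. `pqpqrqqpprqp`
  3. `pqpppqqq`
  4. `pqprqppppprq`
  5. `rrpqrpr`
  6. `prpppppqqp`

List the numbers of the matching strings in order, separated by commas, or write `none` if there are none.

1 → no match
2 → no match — must end with `q`
3 → no match
4 → match
5 → no match — must end with `q`
6 → no match — must end with `q`

4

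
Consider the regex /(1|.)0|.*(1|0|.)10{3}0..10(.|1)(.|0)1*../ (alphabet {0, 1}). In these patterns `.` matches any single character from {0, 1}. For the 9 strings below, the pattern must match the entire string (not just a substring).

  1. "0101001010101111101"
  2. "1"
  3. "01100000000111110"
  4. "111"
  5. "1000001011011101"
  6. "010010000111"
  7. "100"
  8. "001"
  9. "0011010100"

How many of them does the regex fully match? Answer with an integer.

1 → no match
2 → no match
3 → no match
4 → no match
5 → no match
6 → no match
7 → no match
8 → no match
9 → no match
Total matched: 0

0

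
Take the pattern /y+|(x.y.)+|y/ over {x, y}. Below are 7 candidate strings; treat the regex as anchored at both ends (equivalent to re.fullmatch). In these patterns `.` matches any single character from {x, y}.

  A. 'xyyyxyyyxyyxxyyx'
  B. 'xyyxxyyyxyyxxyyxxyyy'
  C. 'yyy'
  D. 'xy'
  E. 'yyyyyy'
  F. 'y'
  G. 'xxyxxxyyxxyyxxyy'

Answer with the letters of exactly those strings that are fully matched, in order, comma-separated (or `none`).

A, B, C, E, F, G

A → match
B → match
C → match
D → no match
E → match
F → match
G → match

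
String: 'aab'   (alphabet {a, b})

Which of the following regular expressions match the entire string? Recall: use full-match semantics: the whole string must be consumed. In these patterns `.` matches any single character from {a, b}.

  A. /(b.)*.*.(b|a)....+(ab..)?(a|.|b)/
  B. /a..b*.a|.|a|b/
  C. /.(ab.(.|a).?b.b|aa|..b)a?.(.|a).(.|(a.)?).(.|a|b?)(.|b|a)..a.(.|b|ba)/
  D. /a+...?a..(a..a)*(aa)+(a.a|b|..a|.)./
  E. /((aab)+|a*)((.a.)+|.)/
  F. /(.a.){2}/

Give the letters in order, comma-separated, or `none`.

A → no match
B → no match
C → no match
D → no match
E → match
F → no match

E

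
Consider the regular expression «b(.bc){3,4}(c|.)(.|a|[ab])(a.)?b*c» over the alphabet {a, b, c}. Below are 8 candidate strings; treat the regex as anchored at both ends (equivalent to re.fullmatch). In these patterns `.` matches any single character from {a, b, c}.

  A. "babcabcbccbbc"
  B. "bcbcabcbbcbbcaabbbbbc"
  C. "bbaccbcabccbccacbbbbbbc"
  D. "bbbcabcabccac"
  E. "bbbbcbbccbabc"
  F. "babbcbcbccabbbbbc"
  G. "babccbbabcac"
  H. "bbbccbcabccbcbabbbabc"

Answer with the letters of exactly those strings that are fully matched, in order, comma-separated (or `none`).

A → no match
B → match
C → no match
D → match
E → no match
F → no match
G → no match
H → no match

B, D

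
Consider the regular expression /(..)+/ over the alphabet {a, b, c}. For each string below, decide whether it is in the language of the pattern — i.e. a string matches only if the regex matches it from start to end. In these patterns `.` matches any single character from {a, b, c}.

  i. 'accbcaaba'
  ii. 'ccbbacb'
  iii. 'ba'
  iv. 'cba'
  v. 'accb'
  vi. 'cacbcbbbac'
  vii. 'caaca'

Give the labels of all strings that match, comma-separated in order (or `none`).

i → no match
ii → no match
iii → match
iv → no match
v → match
vi → match
vii → no match

iii, v, vi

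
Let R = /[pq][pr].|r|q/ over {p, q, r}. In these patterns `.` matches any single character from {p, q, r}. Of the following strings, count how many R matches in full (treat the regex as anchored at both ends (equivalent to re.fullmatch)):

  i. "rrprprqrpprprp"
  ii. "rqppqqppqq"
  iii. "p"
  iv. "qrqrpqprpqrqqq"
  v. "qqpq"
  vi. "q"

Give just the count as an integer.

i → no match
ii → no match
iii → no match
iv → no match
v → no match
vi → match
Total matched: 1

1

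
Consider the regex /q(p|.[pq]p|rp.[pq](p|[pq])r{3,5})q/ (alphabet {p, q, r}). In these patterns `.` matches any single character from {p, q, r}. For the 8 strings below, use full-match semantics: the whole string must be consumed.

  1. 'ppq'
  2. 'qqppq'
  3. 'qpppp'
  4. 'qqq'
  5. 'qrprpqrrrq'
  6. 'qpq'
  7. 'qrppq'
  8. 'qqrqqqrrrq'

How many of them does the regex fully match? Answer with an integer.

4

1 → no match — must start with 'q'
2 → match
3 → no match — must end with 'q'
4 → no match
5 → match
6 → match
7 → match
8 → no match
Total matched: 4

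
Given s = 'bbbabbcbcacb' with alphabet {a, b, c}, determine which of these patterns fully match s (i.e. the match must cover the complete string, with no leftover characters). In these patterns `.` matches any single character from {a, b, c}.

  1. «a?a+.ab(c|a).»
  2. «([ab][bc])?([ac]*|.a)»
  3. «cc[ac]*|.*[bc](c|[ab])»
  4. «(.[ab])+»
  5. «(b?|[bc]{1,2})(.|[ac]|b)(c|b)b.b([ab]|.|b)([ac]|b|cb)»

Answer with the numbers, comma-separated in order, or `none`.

1 → no match
2 → no match
3 → match
4 → match
5 → no match

3, 4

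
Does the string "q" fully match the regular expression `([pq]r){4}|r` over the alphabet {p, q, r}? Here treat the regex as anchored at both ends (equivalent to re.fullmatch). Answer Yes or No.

Every match must end with "r", but "q" does not.

No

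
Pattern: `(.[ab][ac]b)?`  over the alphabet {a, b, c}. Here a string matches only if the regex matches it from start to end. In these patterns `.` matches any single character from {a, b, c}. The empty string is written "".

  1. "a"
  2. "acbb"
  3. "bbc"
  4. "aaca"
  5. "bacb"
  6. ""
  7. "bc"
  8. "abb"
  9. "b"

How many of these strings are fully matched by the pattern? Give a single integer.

1 → no match
2 → no match
3 → no match
4 → no match
5 → match
6 → match
7 → no match
8 → no match
9 → no match
Total matched: 2

2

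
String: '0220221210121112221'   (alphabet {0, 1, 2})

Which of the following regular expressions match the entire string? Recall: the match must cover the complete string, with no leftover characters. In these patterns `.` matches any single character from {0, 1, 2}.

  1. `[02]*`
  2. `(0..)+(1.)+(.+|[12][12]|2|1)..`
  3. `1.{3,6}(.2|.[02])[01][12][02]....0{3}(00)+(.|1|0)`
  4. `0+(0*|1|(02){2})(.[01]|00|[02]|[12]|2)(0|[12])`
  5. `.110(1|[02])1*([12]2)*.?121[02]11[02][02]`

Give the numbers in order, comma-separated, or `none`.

1 → no match
2 → match
3 → no match — must start with '1'
4 → no match
5 → no match

2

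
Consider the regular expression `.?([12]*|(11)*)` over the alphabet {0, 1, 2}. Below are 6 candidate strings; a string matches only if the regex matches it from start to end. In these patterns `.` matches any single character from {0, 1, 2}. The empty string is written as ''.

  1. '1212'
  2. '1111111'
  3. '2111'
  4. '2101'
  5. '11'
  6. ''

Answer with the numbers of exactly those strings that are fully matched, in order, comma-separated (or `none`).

1 → match
2 → match
3 → match
4 → no match
5 → match
6 → match

1, 2, 3, 5, 6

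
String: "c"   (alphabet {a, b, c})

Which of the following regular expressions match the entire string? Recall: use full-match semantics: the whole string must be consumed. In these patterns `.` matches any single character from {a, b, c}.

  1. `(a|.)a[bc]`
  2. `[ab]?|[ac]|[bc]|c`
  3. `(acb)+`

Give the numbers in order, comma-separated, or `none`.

2

1 → no match
2 → match
3 → no match — must start with "acb"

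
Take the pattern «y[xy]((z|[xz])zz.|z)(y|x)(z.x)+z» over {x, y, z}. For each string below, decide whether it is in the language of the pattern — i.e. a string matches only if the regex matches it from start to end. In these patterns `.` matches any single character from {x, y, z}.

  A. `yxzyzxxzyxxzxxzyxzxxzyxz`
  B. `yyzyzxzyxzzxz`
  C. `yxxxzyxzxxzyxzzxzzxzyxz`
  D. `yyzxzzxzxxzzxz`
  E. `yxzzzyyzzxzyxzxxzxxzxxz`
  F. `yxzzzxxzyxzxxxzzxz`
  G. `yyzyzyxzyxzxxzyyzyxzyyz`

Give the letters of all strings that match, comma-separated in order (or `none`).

D, E

A → no match
B → no match
C → no match
D → match
E → match
F → no match
G → no match — must end with `xz`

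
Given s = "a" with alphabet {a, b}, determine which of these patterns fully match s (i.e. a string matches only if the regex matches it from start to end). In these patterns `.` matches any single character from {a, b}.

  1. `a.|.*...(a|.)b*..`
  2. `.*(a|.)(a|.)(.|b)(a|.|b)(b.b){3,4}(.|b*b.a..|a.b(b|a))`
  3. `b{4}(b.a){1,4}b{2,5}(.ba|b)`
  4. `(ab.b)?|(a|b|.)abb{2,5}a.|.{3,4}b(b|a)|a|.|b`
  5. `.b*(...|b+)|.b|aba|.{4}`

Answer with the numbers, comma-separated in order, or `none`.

4

1 → no match
2 → no match
3 → no match — must start with "b"
4 → match
5 → no match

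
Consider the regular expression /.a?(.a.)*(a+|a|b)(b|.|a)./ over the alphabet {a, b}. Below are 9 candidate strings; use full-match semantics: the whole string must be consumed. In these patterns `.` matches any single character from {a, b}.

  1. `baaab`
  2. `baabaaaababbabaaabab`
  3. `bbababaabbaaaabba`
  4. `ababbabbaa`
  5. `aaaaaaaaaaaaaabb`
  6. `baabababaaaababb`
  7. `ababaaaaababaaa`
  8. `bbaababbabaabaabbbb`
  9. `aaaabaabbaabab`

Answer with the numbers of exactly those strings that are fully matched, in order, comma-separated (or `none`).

1. `baaab` → match
2 → no match
3 → no match
4. `ababbabbaa` → match
5 → match
6 → no match
7 → no match
8 → match
9 → match

1, 4, 5, 8, 9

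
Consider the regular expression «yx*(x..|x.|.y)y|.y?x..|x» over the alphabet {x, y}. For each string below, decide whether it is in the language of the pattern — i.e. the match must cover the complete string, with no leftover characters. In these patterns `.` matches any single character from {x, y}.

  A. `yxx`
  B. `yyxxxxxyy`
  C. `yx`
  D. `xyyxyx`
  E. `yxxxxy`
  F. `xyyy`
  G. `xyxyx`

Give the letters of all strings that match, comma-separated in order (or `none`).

A. `yxx` → no match
B. `yyxxxxxyy` → no match
C. `yx` → no match
D. `xyyxyx` → no match
E. `yxxxxy` → match
F. `xyyy` → no match
G. `xyxyx` → match

E, G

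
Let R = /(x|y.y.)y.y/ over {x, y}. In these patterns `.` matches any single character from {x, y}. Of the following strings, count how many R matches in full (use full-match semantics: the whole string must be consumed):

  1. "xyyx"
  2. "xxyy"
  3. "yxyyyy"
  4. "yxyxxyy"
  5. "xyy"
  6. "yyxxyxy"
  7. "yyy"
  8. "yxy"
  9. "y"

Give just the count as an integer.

0

1 → no match — must end with "y"
2 → no match
3 → no match
4 → no match
5 → no match
6 → no match
7 → no match
8 → no match
9 → no match
Total matched: 0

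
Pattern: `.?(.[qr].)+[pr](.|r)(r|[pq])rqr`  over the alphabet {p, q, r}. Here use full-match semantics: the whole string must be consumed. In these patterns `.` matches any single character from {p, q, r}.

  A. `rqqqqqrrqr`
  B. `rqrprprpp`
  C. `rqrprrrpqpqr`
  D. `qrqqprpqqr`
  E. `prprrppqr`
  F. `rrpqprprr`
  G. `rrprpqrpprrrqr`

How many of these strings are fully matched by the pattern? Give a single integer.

0

A → no match
B → no match — must end with `rqr`
C → no match — must end with `rqr`
D → no match — must end with `rqr`
E → no match — must end with `rqr`
F → no match — must end with `rqr`
G → no match
Total matched: 0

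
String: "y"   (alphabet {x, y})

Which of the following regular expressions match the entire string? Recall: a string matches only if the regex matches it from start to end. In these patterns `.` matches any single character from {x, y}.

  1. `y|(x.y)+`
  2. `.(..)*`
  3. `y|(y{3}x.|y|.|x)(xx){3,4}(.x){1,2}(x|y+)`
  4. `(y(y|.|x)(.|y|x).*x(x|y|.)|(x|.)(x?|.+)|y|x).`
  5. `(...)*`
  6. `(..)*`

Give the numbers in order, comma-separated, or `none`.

1, 2, 3

1 → match
2 → match
3 → match
4 → no match
5 → no match
6 → no match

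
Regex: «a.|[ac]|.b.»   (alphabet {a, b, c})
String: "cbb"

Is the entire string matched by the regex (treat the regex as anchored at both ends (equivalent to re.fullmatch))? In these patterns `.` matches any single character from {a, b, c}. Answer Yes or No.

Yes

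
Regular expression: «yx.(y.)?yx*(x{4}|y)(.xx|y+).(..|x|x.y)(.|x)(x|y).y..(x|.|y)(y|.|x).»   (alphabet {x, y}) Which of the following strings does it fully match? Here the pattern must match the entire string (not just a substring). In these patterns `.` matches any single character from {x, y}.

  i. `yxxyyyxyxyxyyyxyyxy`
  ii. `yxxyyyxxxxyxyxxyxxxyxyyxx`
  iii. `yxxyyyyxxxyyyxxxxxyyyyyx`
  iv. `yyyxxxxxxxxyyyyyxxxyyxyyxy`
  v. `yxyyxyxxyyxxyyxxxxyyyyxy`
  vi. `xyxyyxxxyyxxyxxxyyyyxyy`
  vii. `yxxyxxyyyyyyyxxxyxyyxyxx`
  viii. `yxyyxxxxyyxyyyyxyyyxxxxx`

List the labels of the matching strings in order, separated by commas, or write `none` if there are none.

i → no match
ii → no match
iii → no match
iv → no match — must start with `yx`
v → match
vi → no match — must start with `yx`
vii → match
viii → no match

v, vii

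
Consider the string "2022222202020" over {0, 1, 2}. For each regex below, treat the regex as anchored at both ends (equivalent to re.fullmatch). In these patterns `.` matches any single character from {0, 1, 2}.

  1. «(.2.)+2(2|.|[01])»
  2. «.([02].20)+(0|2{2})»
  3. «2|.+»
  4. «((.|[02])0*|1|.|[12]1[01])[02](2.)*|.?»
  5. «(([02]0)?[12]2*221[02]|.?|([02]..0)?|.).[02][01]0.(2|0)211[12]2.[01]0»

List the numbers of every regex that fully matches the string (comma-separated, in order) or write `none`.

3, 4

1 → no match
2 → no match
3 → match
4 → match
5 → no match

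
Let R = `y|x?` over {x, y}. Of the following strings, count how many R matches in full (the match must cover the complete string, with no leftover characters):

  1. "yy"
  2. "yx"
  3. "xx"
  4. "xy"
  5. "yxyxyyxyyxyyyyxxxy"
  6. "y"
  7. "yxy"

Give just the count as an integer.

1 → no match
2 → no match
3 → no match
4 → no match
5 → no match
6 → match
7 → no match
Total matched: 1

1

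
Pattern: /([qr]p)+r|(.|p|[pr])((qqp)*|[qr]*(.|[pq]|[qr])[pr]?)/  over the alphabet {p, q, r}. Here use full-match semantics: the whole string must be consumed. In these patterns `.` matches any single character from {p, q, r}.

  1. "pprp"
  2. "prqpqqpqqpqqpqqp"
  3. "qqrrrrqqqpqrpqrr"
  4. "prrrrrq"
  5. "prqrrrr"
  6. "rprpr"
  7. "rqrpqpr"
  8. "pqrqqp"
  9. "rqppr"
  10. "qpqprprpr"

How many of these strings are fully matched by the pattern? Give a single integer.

1. "pprp" → no match
2 → no match
3 → no match
4. "prrrrrq" → match
5. "prqrrrr" → match
6. "rprpr" → match
7. "rqrpqpr" → no match
8. "pqrqqp" → match
9. "rqppr" → no match
10. "qpqprprpr" → match
Total matched: 5

5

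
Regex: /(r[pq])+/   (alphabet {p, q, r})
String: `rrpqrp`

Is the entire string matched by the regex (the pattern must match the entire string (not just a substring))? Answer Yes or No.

No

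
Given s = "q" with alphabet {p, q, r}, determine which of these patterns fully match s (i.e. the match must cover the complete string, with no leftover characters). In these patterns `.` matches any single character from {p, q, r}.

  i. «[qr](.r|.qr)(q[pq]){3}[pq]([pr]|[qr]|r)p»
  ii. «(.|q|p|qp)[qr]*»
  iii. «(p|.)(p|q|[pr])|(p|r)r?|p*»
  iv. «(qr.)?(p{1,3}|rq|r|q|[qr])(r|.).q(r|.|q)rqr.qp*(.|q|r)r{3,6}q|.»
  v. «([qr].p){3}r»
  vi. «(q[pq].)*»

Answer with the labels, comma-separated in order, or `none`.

ii, iv

i → no match — must end with "p"
ii → match
iii → no match
iv → match
v → no match — must end with "pr"
vi → no match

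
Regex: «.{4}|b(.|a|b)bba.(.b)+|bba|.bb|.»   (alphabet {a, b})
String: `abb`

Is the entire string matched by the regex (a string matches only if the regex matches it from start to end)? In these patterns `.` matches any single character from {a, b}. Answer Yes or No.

Yes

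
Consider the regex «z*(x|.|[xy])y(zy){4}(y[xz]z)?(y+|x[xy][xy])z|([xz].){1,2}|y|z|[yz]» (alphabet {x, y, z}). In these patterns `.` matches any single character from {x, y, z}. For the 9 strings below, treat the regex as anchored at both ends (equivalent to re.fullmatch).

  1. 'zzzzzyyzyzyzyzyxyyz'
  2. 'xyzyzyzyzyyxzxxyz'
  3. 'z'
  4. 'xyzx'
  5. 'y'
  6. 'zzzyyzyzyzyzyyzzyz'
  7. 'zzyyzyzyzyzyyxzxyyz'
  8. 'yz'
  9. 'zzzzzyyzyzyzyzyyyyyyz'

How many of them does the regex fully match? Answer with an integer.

1 → match
2 → match
3 → match
4 → match
5 → match
6 → match
7 → match
8 → no match
9 → match
Total matched: 8

8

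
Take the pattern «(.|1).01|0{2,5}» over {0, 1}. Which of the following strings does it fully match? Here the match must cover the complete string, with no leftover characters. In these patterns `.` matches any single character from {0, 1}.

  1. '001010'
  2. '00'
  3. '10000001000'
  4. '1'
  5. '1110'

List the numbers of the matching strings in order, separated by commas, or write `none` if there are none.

1 → no match
2 → match
3 → no match
4 → no match
5 → no match

2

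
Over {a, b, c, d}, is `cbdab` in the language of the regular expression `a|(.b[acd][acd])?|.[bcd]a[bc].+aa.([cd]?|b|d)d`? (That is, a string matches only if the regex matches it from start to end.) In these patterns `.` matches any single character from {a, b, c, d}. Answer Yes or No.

No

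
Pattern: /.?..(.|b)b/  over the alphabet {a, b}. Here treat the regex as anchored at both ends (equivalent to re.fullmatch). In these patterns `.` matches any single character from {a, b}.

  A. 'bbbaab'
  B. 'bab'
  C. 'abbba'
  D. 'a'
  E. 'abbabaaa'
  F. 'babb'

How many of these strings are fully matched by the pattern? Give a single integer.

A → no match
B → no match
C → no match — must end with 'b'
D → no match — must end with 'b'
E → no match — must end with 'b'
F → match
Total matched: 1

1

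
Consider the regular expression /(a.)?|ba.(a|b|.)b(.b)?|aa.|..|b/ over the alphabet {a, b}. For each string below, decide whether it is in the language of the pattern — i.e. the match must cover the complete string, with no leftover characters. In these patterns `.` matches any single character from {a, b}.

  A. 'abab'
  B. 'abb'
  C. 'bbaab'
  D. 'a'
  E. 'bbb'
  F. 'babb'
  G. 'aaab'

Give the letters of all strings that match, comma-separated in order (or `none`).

none

A. 'abab' → no match
B. 'abb' → no match
C. 'bbaab' → no match
D. 'a' → no match
E. 'bbb' → no match
F. 'babb' → no match
G. 'aaab' → no match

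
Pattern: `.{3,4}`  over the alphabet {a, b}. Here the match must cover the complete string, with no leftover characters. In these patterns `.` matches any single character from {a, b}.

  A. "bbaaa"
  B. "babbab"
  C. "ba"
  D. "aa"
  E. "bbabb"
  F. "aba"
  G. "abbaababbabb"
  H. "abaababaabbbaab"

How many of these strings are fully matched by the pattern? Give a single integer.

1

A → no match
B → no match
C → no match
D → no match
E → no match
F → match
G → no match
H → no match
Total matched: 1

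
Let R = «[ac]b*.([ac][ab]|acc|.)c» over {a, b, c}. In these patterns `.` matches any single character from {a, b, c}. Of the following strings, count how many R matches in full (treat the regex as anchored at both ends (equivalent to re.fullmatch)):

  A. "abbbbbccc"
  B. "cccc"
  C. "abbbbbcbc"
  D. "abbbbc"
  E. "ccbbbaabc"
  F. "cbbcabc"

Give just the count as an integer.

A → match
B → match
C → match
D → match
E → no match
F → match
Total matched: 5

5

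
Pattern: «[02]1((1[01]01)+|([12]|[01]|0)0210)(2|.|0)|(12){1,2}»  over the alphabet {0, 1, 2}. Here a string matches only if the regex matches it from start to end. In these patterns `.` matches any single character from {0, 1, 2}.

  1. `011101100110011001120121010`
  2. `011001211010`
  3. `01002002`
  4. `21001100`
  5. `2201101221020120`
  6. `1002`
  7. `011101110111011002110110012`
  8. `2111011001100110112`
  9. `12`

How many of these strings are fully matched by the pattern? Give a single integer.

1 → no match
2 → no match
3 → no match
4 → no match
5 → no match
6 → no match
7 → no match
8 → no match
9 → match
Total matched: 1

1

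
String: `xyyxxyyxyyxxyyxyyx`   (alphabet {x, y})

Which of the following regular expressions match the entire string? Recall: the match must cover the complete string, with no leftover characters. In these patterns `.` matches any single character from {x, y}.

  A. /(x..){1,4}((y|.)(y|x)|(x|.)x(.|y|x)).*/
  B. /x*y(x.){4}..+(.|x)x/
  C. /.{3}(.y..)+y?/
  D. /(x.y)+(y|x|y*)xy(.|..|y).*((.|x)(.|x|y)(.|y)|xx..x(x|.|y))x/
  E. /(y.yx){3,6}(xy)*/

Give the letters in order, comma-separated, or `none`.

A, D

A → match
B → no match
C → no match
D → match
E → no match — must start with `y`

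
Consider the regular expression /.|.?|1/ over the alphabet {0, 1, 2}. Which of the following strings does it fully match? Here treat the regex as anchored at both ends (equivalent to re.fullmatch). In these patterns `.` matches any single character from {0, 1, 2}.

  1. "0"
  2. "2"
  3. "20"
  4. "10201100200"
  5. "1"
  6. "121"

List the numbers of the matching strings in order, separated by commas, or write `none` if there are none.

1, 2, 5

1 → match
2 → match
3 → no match
4 → no match
5 → match
6 → no match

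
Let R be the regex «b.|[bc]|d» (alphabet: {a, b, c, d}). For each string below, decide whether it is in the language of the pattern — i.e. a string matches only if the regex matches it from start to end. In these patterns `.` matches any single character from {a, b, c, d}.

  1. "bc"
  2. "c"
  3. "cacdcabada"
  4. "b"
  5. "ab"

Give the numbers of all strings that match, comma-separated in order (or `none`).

1, 2, 4

1. "bc" → match
2. "c" → match
3. "cacdcabada" → no match
4. "b" → match
5. "ab" → no match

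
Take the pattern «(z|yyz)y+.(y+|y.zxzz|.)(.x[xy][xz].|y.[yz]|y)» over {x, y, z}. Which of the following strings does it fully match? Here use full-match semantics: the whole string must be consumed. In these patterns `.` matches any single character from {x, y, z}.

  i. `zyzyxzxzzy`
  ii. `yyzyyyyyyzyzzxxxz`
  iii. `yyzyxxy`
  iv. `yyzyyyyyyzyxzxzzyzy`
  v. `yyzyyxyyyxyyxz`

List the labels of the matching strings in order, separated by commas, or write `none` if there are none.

i, iii, iv

i → match
ii → no match
iii → match
iv → match
v → no match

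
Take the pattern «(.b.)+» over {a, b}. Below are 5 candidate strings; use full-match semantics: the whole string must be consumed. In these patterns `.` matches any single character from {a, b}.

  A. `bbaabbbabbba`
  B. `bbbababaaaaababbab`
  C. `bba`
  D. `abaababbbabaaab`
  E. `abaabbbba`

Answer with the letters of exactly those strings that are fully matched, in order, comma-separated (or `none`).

C, E

A. `bbaabbbabbba` → no match
B → no match
C. `bba` → match
D → no match
E. `abaabbbba` → match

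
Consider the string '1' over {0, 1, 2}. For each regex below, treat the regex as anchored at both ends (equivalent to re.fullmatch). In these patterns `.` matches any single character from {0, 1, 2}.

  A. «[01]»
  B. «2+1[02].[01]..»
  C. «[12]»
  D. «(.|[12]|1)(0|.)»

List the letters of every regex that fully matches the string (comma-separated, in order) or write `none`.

A, C

A → match
B → no match — must start with '2'
C → match
D → no match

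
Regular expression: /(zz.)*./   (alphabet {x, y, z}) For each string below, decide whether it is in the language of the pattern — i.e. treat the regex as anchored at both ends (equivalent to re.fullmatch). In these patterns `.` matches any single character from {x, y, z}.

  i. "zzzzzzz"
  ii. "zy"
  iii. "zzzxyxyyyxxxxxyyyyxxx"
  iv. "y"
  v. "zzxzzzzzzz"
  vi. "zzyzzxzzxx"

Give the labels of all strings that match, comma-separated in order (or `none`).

i, iv, v, vi

i. "zzzzzzz" → match
ii. "zy" → no match
iii → no match
iv. "y" → match
v. "zzxzzzzzzz" → match
vi. "zzyzzxzzxx" → match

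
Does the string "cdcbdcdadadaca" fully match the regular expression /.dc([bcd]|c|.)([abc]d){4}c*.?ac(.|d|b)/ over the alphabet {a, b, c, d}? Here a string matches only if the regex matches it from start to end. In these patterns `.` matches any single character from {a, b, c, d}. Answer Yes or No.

No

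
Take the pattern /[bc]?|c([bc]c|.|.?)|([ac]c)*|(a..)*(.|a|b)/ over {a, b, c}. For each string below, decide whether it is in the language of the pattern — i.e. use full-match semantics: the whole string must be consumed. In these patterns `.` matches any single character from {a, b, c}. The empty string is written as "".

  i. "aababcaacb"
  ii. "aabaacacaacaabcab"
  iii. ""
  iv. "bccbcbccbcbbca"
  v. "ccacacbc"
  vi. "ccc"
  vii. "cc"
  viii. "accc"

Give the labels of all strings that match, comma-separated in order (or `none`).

i → match
ii → no match
iii → match
iv → no match
v → no match
vi → match
vii → match
viii → match

i, iii, vi, vii, viii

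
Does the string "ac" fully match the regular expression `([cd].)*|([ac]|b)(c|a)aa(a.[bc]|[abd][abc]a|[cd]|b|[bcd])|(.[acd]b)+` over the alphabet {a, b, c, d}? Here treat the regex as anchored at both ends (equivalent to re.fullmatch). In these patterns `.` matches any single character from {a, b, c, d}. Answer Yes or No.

No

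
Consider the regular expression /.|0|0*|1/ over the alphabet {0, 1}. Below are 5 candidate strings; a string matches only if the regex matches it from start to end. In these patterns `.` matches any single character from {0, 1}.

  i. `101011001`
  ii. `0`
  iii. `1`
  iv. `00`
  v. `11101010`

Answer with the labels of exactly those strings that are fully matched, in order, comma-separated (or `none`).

i. `101011001` → no match
ii. `0` → match
iii. `1` → match
iv. `00` → match
v. `11101010` → no match

ii, iii, iv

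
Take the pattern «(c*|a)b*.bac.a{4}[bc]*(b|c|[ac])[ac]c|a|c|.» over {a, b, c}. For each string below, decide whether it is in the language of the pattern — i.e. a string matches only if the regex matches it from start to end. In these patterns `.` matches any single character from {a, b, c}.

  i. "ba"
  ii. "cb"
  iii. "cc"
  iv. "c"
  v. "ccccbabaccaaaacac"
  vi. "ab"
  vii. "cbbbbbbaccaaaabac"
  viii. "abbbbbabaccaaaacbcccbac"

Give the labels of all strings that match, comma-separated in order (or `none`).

i. "ba" → no match
ii. "cb" → no match
iii. "cc" → no match
iv. "c" → match
v → match
vi. "ab" → no match
vii → match
viii → match

iv, v, vii, viii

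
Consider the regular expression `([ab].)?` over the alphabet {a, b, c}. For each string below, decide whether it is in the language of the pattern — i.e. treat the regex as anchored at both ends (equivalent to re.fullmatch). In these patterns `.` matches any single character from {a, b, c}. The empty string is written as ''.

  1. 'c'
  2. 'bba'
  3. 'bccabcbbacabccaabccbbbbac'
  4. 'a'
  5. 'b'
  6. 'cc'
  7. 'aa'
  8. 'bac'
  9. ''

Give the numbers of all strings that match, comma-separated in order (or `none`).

1. 'c' → no match
2. 'bba' → no match
3 → no match
4. 'a' → no match
5. 'b' → no match
6. 'cc' → no match
7. 'aa' → match
8. 'bac' → no match
9. '' → match

7, 9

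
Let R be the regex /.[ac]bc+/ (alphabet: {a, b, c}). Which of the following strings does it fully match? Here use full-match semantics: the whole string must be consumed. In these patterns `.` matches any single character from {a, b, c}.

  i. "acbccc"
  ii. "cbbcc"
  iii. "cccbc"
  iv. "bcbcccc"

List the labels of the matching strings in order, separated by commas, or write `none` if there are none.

i, iv

i → match
ii → no match
iii → no match
iv → match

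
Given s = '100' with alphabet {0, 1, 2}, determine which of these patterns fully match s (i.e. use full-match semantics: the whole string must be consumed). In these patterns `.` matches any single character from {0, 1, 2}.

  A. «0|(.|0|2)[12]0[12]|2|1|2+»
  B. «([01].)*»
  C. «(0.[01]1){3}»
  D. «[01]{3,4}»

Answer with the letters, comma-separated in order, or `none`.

A → no match
B → no match
C → no match — must start with '0'
D → match

D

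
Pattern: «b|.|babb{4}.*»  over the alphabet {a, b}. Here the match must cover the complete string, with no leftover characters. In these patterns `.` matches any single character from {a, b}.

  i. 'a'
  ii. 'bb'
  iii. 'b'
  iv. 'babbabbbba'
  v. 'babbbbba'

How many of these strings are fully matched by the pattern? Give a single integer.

3

i → match
ii → no match
iii → match
iv → no match
v → match
Total matched: 3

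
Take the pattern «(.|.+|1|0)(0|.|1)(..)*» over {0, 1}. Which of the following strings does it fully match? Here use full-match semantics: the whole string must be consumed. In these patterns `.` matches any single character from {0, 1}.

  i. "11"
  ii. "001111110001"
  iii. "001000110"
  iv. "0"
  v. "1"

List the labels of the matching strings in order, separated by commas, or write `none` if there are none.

i, ii, iii

i → match
ii → match
iii → match
iv → no match
v → no match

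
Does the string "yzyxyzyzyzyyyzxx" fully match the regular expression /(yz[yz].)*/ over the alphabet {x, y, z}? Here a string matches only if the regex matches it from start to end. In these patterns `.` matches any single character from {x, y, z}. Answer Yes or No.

No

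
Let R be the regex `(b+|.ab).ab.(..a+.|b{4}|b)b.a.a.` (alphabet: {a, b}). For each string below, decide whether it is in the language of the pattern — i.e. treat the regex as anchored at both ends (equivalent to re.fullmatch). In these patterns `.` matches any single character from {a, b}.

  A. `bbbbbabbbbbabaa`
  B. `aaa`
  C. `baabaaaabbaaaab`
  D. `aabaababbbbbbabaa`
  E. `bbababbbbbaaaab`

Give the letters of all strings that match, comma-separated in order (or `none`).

A → match
B. `aaa` → no match
C → match
D → match
E → match

A, C, D, E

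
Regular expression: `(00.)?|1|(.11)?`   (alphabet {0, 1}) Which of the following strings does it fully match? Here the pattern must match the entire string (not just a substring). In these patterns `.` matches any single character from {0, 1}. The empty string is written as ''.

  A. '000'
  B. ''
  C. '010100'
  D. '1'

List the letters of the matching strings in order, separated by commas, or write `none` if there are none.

A, B, D

A → match
B → match
C → no match
D → match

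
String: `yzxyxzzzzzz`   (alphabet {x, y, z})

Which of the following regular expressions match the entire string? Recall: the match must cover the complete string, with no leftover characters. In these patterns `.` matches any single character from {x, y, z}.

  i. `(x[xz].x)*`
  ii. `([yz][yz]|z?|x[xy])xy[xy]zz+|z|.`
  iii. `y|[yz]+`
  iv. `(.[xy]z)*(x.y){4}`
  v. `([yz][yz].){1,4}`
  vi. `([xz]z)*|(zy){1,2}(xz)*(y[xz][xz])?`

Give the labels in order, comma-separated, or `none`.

ii

i → no match
ii → match
iii → no match
iv → no match — must end with `y`
v → no match
vi → no match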